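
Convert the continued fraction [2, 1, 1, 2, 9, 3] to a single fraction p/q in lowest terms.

379/146

Fold from the inside: start with 3/1.
  9 + 1/3 = 28/3
  2 + 3/28 = 59/28
  1 + 28/59 = 87/59
  1 + 59/87 = 146/87
  2 + 87/146 = 379/146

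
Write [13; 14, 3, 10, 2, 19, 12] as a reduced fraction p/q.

Using pₖ = aₖpₖ₋₁ + pₖ₋₂ and qₖ = aₖqₖ₋₁ + qₖ₋₂:
  k=0: a=13, p=13, q=1
  k=1: a=14, p=183, q=14
  k=2: a=3, p=562, q=43
  k=3: a=10, p=5803, q=444
  k=4: a=2, p=12168, q=931
  k=5: a=19, p=236995, q=18133
  k=6: a=12, p=2856108, q=218527

2856108/218527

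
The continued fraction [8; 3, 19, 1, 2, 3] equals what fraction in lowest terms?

5005/601

Using pₖ = aₖpₖ₋₁ + pₖ₋₂ and qₖ = aₖqₖ₋₁ + qₖ₋₂:
  k=0: a=8, p=8, q=1
  k=1: a=3, p=25, q=3
  k=2: a=19, p=483, q=58
  k=3: a=1, p=508, q=61
  k=4: a=2, p=1499, q=180
  k=5: a=3, p=5005, q=601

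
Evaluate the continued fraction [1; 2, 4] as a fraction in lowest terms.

Fold from the inside: start with 4/1.
  2 + 1/4 = 9/4
  1 + 4/9 = 13/9

13/9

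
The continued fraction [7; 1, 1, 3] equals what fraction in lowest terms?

53/7

Fold from the inside: start with 3/1.
  1 + 1/3 = 4/3
  1 + 3/4 = 7/4
  7 + 4/7 = 53/7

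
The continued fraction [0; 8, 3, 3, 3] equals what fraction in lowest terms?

Fold from the inside: start with 3/1.
  3 + 1/3 = 10/3
  3 + 3/10 = 33/10
  8 + 10/33 = 274/33
  0 + 33/274 = 33/274

33/274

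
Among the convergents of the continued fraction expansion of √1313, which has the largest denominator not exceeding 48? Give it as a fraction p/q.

√1313 = [36; 4, 4, 72, …] (period length 3).
Convergents:
  p_0/q_0 = 36/1
  p_1/q_1 = 145/4
  p_2/q_2 = 616/17
  p_3/q_3 = 44497/1228
q_2 = 17 ≤ 48 < 1228 = q_3, so the answer is 616/17.

616/17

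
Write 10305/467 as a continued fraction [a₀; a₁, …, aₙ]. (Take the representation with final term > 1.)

[22; 15, 15, 2]

10305 = 22*467 + 31
467 = 15*31 + 2
31 = 15*2 + 1
2 = 2*1 + 0  (stop)
So 10305/467 = [22; 15, 15, 2].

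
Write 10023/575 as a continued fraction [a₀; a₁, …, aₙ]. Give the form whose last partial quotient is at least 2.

[17; 2, 3, 7, 5, 2]

10023 = 17×575 + 248
575 = 2×248 + 79
248 = 3×79 + 11
79 = 7×11 + 2
11 = 5×2 + 1
2 = 2×1 + 0  (stop)
So 10023/575 = [17; 2, 3, 7, 5, 2].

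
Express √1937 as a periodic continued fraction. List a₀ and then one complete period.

a₀ = ⌊√1937⌋ = 44.

[44; 88]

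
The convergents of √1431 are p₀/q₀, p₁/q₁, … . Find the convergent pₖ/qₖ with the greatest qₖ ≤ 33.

√1431 = [37; 1, 4, 1, 4, 1, 74, …] (period length 6).
Convergents:
  p_0/q_0 = 37/1
  p_1/q_1 = 38/1
  p_2/q_2 = 189/5
  p_3/q_3 = 227/6
  p_4/q_4 = 1097/29
  p_5/q_5 = 1324/35
q_4 = 29 ≤ 33 < 35 = q_5, so the answer is 1097/29.

1097/29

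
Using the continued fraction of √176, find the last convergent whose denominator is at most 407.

√176 = [13; 3, 1, 3, 26, …] (period length 4).
Convergents:
  p_0/q_0 = 13/1
  p_1/q_1 = 40/3
  p_2/q_2 = 53/4
  p_3/q_3 = 199/15
  p_4/q_4 = 5227/394
  p_5/q_5 = 15880/1197
q_4 = 394 ≤ 407 < 1197 = q_5, so the answer is 5227/394.

5227/394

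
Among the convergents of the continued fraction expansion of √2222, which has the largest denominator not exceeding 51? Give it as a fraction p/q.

√2222 = [47; 7, 4, 7, 94, …] (period length 4).
Convergents:
  p_0/q_0 = 47/1
  p_1/q_1 = 330/7
  p_2/q_2 = 1367/29
  p_3/q_3 = 9899/210
q_2 = 29 ≤ 51 < 210 = q_3, so the answer is 1367/29.

1367/29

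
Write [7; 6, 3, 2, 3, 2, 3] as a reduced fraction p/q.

8512/1189

Using pₖ = aₖpₖ₋₁ + pₖ₋₂ and qₖ = aₖqₖ₋₁ + qₖ₋₂:
  k=0: a=7, p=7, q=1
  k=1: a=6, p=43, q=6
  k=2: a=3, p=136, q=19
  k=3: a=2, p=315, q=44
  k=4: a=3, p=1081, q=151
  k=5: a=2, p=2477, q=346
  k=6: a=3, p=8512, q=1189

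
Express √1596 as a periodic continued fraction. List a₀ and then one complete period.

a₀ = ⌊√1596⌋ = 39.
With m₀=0, d₀=1 and mₖ₊₁ = dₖaₖ − mₖ, dₖ₊₁ = (n − mₖ₊₁²)/dₖ, aₖ₊₁ = ⌊(a₀+mₖ₊₁)/dₖ₊₁⌋:
  k=1: m=39, d=75, a=1
  k=2: m=36, d=4, a=18
  k=3: m=36, d=75, a=1
  k=4: m=39, d=1, a=78
d=1 and a=2a₀=78 at k=4, so the next step gives (m, d) = (39, 75) again — its k=1 value — and the period has length 4.

[39; 1, 18, 1, 78]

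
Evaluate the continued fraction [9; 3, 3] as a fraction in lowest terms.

93/10

Using pₖ = aₖpₖ₋₁ + pₖ₋₂ and qₖ = aₖqₖ₋₁ + qₖ₋₂:
  k=0: a=9, p=9, q=1
  k=1: a=3, p=28, q=3
  k=2: a=3, p=93, q=10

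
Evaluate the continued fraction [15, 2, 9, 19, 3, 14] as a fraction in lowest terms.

245647/15875

Using pₖ = aₖpₖ₋₁ + pₖ₋₂ and qₖ = aₖqₖ₋₁ + qₖ₋₂:
  k=0: a=15, p=15, q=1
  k=1: a=2, p=31, q=2
  k=2: a=9, p=294, q=19
  k=3: a=19, p=5617, q=363
  k=4: a=3, p=17145, q=1108
  k=5: a=14, p=245647, q=15875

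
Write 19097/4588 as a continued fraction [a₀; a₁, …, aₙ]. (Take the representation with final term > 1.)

19097 = 4·4588 + 745
4588 = 6·745 + 118
745 = 6·118 + 37
118 = 3·37 + 7
37 = 5·7 + 2
7 = 3·2 + 1
2 = 2·1 + 0  (stop)
So 19097/4588 = [4; 6, 6, 3, 5, 3, 2].

[4; 6, 6, 3, 5, 3, 2]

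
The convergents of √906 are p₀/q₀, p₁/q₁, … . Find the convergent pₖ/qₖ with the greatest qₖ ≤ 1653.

√906 = [30; 10, 60, …] (period length 2).
Convergents:
  p_0/q_0 = 30/1
  p_1/q_1 = 301/10
  p_2/q_2 = 18090/601
  p_3/q_3 = 181201/6020
q_2 = 601 ≤ 1653 < 6020 = q_3, so the answer is 18090/601.

18090/601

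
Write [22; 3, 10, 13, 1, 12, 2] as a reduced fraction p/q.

262001/11737

Using pₖ = aₖpₖ₋₁ + pₖ₋₂ and qₖ = aₖqₖ₋₁ + qₖ₋₂:
  k=0: a=22, p=22, q=1
  k=1: a=3, p=67, q=3
  k=2: a=10, p=692, q=31
  k=3: a=13, p=9063, q=406
  k=4: a=1, p=9755, q=437
  k=5: a=12, p=126123, q=5650
  k=6: a=2, p=262001, q=11737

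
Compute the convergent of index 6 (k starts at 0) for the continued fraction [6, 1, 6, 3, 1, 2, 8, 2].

4591/669

Using pₖ = aₖpₖ₋₁ + pₖ₋₂, qₖ = aₖqₖ₋₁ + qₖ₋₂ (with p₋₁=1, p₋₂=0, q₋₁=0, q₋₂=1):
  k=0: a=6, p=6, q=1
  k=1: a=1, p=7, q=1
  k=2: a=6, p=48, q=7
  k=3: a=3, p=151, q=22
  k=4: a=1, p=199, q=29
  k=5: a=2, p=549, q=80
  k=6: a=8, p=4591, q=669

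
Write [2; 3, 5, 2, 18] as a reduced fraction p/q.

Fold from the inside: start with 18/1.
  2 + 1/18 = 37/18
  5 + 18/37 = 203/37
  3 + 37/203 = 646/203
  2 + 203/646 = 1495/646

1495/646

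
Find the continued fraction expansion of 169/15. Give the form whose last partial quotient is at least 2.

[11; 3, 1, 3]

169 = 11·15 + 4
15 = 3·4 + 3
4 = 1·3 + 1
3 = 3·1 + 0  (stop)
So 169/15 = [11; 3, 1, 3].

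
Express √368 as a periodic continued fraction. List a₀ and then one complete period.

[19; 5, 2, 5, 38]

a₀ = ⌊√368⌋ = 19.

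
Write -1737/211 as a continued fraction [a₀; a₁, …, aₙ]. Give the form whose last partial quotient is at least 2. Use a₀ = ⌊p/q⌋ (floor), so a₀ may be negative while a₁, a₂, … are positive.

[-9; 1, 3, 3, 3, 1, 3]

-1737 = -9×211 + 162
211 = 1×162 + 49
162 = 3×49 + 15
49 = 3×15 + 4
15 = 3×4 + 3
4 = 1×3 + 1
3 = 3×1 + 0  (stop)
So -1737/211 = [-9; 1, 3, 3, 3, 1, 3].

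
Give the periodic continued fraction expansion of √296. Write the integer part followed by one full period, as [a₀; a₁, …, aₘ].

[17; 4, 1, 7, 1, 4, 34]

a₀ = ⌊√296⌋ = 17.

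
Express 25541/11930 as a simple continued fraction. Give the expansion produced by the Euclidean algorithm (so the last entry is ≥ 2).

25541 = 2×11930 + 1681
11930 = 7×1681 + 163
1681 = 10×163 + 51
163 = 3×51 + 10
51 = 5×10 + 1
10 = 10×1 + 0  (stop)
So 25541/11930 = [2; 7, 10, 3, 5, 10].

[2; 7, 10, 3, 5, 10]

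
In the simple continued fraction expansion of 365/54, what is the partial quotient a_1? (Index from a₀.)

1

365 = 6·54 + 41   →  a_0 = 6
54 = 1·41 + 13   →  a_1 = 1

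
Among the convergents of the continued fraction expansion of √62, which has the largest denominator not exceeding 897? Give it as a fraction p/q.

√62 = [7; 1, 6, 1, 14, …] (period length 4).
Convergents:
  p_0/q_0 = 7/1
  p_1/q_1 = 8/1
  p_2/q_2 = 55/7
  p_3/q_3 = 63/8
  p_4/q_4 = 937/119
  p_5/q_5 = 1000/127
  p_6/q_6 = 6937/881
  p_7/q_7 = 7937/1008
q_6 = 881 ≤ 897 < 1008 = q_7, so the answer is 6937/881.

6937/881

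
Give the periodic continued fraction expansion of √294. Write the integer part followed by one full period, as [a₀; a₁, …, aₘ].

a₀ = ⌊√294⌋ = 17.
With m₀=0, d₀=1 and mₖ₊₁ = dₖaₖ − mₖ, dₖ₊₁ = (n − mₖ₊₁²)/dₖ, aₖ₊₁ = ⌊(a₀+mₖ₊₁)/dₖ₊₁⌋:
  k=1: m=17, d=5, a=6
  k=2: m=13, d=25, a=1
  k=3: m=12, d=6, a=4
  k=4: m=12, d=25, a=1
  k=5: m=13, d=5, a=6
  k=6: m=17, d=1, a=34
d=1 and a=2a₀=34 at k=6, so the next step gives (m, d) = (17, 5) again — its k=1 value — and the period has length 6.

[17; 6, 1, 4, 1, 6, 34]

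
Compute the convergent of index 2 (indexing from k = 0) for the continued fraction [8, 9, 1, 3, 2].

Using pₖ = aₖpₖ₋₁ + pₖ₋₂, qₖ = aₖqₖ₋₁ + qₖ₋₂ (with p₋₁=1, p₋₂=0, q₋₁=0, q₋₂=1):
  k=0: a=8, p=8, q=1
  k=1: a=9, p=73, q=9
  k=2: a=1, p=81, q=10

81/10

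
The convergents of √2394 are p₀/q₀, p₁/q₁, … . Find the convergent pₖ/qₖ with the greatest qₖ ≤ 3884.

√2394 = [48; 1, 12, 1, 96, …] (period length 4).
Convergents:
  p_0/q_0 = 48/1
  p_1/q_1 = 49/1
  p_2/q_2 = 636/13
  p_3/q_3 = 685/14
  p_4/q_4 = 66396/1357
  p_5/q_5 = 67081/1371
  p_6/q_6 = 871368/17809
q_5 = 1371 ≤ 3884 < 17809 = q_6, so the answer is 67081/1371.

67081/1371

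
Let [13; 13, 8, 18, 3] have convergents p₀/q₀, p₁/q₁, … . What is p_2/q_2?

1373/105

Using pₖ = aₖpₖ₋₁ + pₖ₋₂, qₖ = aₖqₖ₋₁ + qₖ₋₂ (with p₋₁=1, p₋₂=0, q₋₁=0, q₋₂=1):
  k=0: a=13, p=13, q=1
  k=1: a=13, p=170, q=13
  k=2: a=8, p=1373, q=105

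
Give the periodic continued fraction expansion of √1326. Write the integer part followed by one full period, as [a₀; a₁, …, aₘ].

a₀ = ⌊√1326⌋ = 36.
With m₀=0, d₀=1 and mₖ₊₁ = dₖaₖ − mₖ, dₖ₊₁ = (n − mₖ₊₁²)/dₖ, aₖ₊₁ = ⌊(a₀+mₖ₊₁)/dₖ₊₁⌋:
  k=1: m=36, d=30, a=2
  k=2: m=24, d=25, a=2
  k=3: m=26, d=26, a=2
  k=4: m=26, d=25, a=2
  k=5: m=24, d=30, a=2
  k=6: m=36, d=1, a=72
d=1 and a=2a₀=72 at k=6, so the next step gives (m, d) = (36, 30) again — its k=1 value — and the period has length 6.

[36; 2, 2, 2, 2, 2, 72]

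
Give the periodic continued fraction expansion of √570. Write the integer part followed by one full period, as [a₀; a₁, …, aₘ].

[23; 1, 6, 1, 46]

a₀ = ⌊√570⌋ = 23.
With m₀=0, d₀=1 and mₖ₊₁ = dₖaₖ − mₖ, dₖ₊₁ = (n − mₖ₊₁²)/dₖ, aₖ₊₁ = ⌊(a₀+mₖ₊₁)/dₖ₊₁⌋:
  k=1: m=23, d=41, a=1
  k=2: m=18, d=6, a=6
  k=3: m=18, d=41, a=1
  k=4: m=23, d=1, a=46
d=1 and a=2a₀=46 at k=4, so the next step gives (m, d) = (23, 41) again — its k=1 value — and the period has length 4.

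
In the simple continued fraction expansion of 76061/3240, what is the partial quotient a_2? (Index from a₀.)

9

76061 = 23·3240 + 1541   →  a_0 = 23
3240 = 2·1541 + 158   →  a_1 = 2
1541 = 9·158 + 119   →  a_2 = 9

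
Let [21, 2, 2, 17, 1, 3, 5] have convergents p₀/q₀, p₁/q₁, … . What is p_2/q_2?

Using pₖ = aₖpₖ₋₁ + pₖ₋₂, qₖ = aₖqₖ₋₁ + qₖ₋₂ (with p₋₁=1, p₋₂=0, q₋₁=0, q₋₂=1):
  k=0: a=21, p=21, q=1
  k=1: a=2, p=43, q=2
  k=2: a=2, p=107, q=5

107/5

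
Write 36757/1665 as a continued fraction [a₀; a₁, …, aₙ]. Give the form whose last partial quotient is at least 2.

36757 = 22×1665 + 127
1665 = 13×127 + 14
127 = 9×14 + 1
14 = 14×1 + 0  (stop)
So 36757/1665 = [22; 13, 9, 14].

[22; 13, 9, 14]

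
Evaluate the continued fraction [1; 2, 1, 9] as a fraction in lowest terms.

Using pₖ = aₖpₖ₋₁ + pₖ₋₂ and qₖ = aₖqₖ₋₁ + qₖ₋₂:
  k=0: a=1, p=1, q=1
  k=1: a=2, p=3, q=2
  k=2: a=1, p=4, q=3
  k=3: a=9, p=39, q=29

39/29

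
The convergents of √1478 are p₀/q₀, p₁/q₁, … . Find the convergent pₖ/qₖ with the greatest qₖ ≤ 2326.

53246/1385

√1478 = [38; 2, 4, 38, 4, 2, 76, …] (period length 6).
Convergents:
  p_0/q_0 = 38/1
  p_1/q_1 = 77/2
  p_2/q_2 = 346/9
  p_3/q_3 = 13225/344
  p_4/q_4 = 53246/1385
  p_5/q_5 = 119717/3114
q_4 = 1385 ≤ 2326 < 3114 = q_5, so the answer is 53246/1385.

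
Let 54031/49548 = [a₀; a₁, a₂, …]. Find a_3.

54031 = 1·49548 + 4483   →  a_0 = 1
49548 = 11·4483 + 235   →  a_1 = 11
4483 = 19·235 + 18   →  a_2 = 19
235 = 13·18 + 1   →  a_3 = 13

13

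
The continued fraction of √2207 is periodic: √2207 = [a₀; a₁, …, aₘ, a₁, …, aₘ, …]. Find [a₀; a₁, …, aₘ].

a₀ = ⌊√2207⌋ = 46.
With m₀=0, d₀=1 and mₖ₊₁ = dₖaₖ − mₖ, dₖ₊₁ = (n − mₖ₊₁²)/dₖ, aₖ₊₁ = ⌊(a₀+mₖ₊₁)/dₖ₊₁⌋:
  k=1: m=46, d=91, a=1
  k=2: m=45, d=2, a=45
  k=3: m=45, d=91, a=1
  k=4: m=46, d=1, a=92
d=1 and a=2a₀=92 at k=4, so the next step gives (m, d) = (46, 91) again — its k=1 value — and the period has length 4.

[46; 1, 45, 1, 92]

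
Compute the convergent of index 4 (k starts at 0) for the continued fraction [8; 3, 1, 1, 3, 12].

Using pₖ = aₖpₖ₋₁ + pₖ₋₂, qₖ = aₖqₖ₋₁ + qₖ₋₂ (with p₋₁=1, p₋₂=0, q₋₁=0, q₋₂=1):
  k=0: a=8, p=8, q=1
  k=1: a=3, p=25, q=3
  k=2: a=1, p=33, q=4
  k=3: a=1, p=58, q=7
  k=4: a=3, p=207, q=25

207/25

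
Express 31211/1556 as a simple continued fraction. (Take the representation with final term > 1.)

31211 = 20*1556 + 91
1556 = 17*91 + 9
91 = 10*9 + 1
9 = 9*1 + 0  (stop)
So 31211/1556 = [20; 17, 10, 9].

[20; 17, 10, 9]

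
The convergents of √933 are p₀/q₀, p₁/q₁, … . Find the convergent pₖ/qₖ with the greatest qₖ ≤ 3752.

√933 = [30; 1, 1, 5, 20, 5, 1, 1, 60, …] (period length 8).
Convergents:
  p_0/q_0 = 30/1
  p_1/q_1 = 31/1
  p_2/q_2 = 61/2
  p_3/q_3 = 336/11
  p_4/q_4 = 6781/222
  p_5/q_5 = 34241/1121
  p_6/q_6 = 41022/1343
  p_7/q_7 = 75263/2464
  p_8/q_8 = 4556802/149183
q_7 = 2464 ≤ 3752 < 149183 = q_8, so the answer is 75263/2464.

75263/2464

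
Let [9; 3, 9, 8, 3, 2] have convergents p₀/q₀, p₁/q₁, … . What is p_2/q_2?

Using pₖ = aₖpₖ₋₁ + pₖ₋₂, qₖ = aₖqₖ₋₁ + qₖ₋₂ (with p₋₁=1, p₋₂=0, q₋₁=0, q₋₂=1):
  k=0: a=9, p=9, q=1
  k=1: a=3, p=28, q=3
  k=2: a=9, p=261, q=28

261/28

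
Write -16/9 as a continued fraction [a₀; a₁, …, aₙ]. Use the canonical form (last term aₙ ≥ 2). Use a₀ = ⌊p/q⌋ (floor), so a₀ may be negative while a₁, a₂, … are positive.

[-2; 4, 2]

-16 = -2·9 + 2
9 = 4·2 + 1
2 = 2·1 + 0  (stop)
So -16/9 = [-2; 4, 2].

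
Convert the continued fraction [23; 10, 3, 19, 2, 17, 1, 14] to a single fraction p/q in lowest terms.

7843359/339586

Using pₖ = aₖpₖ₋₁ + pₖ₋₂ and qₖ = aₖqₖ₋₁ + qₖ₋₂:
  k=0: a=23, p=23, q=1
  k=1: a=10, p=231, q=10
  k=2: a=3, p=716, q=31
  k=3: a=19, p=13835, q=599
  k=4: a=2, p=28386, q=1229
  k=5: a=17, p=496397, q=21492
  k=6: a=1, p=524783, q=22721
  k=7: a=14, p=7843359, q=339586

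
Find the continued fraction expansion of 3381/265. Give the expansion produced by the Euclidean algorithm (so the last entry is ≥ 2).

3381 = 12·265 + 201
265 = 1·201 + 64
201 = 3·64 + 9
64 = 7·9 + 1
9 = 9·1 + 0  (stop)
So 3381/265 = [12; 1, 3, 7, 9].

[12; 1, 3, 7, 9]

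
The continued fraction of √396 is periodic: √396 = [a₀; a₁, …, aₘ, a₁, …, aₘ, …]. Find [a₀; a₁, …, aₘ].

a₀ = ⌊√396⌋ = 19.
With m₀=0, d₀=1 and mₖ₊₁ = dₖaₖ − mₖ, dₖ₊₁ = (n − mₖ₊₁²)/dₖ, aₖ₊₁ = ⌊(a₀+mₖ₊₁)/dₖ₊₁⌋:
  k=1: m=19, d=35, a=1
  k=2: m=16, d=4, a=8
  k=3: m=16, d=35, a=1
  k=4: m=19, d=1, a=38
d=1 and a=2a₀=38 at k=4, so the next step gives (m, d) = (19, 35) again — its k=1 value — and the period has length 4.

[19; 1, 8, 1, 38]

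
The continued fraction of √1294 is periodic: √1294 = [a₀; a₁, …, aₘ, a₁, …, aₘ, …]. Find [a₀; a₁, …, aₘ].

a₀ = ⌊√1294⌋ = 35.
With m₀=0, d₀=1 and mₖ₊₁ = dₖaₖ − mₖ, dₖ₊₁ = (n − mₖ₊₁²)/dₖ, aₖ₊₁ = ⌊(a₀+mₖ₊₁)/dₖ₊₁⌋:
  k=1: m=35, d=69, a=1
  k=2: m=34, d=2, a=34
  k=3: m=34, d=69, a=1
  k=4: m=35, d=1, a=70
d=1 and a=2a₀=70 at k=4, so the next step gives (m, d) = (35, 69) again — its k=1 value — and the period has length 4.

[35; 1, 34, 1, 70]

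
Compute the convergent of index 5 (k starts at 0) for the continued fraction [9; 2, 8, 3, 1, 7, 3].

5143/543

Using pₖ = aₖpₖ₋₁ + pₖ₋₂, qₖ = aₖqₖ₋₁ + qₖ₋₂ (with p₋₁=1, p₋₂=0, q₋₁=0, q₋₂=1):
  k=0: a=9, p=9, q=1
  k=1: a=2, p=19, q=2
  k=2: a=8, p=161, q=17
  k=3: a=3, p=502, q=53
  k=4: a=1, p=663, q=70
  k=5: a=7, p=5143, q=543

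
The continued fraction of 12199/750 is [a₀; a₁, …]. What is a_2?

1

12199 = 16·750 + 199   →  a_0 = 16
750 = 3·199 + 153   →  a_1 = 3
199 = 1·153 + 46   →  a_2 = 1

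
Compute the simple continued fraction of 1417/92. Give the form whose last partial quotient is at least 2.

[15; 2, 2, 18]

1417 = 15*92 + 37
92 = 2*37 + 18
37 = 2*18 + 1
18 = 18*1 + 0  (stop)
So 1417/92 = [15; 2, 2, 18].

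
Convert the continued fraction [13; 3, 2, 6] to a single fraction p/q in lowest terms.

598/45

Using pₖ = aₖpₖ₋₁ + pₖ₋₂ and qₖ = aₖqₖ₋₁ + qₖ₋₂:
  k=0: a=13, p=13, q=1
  k=1: a=3, p=40, q=3
  k=2: a=2, p=93, q=7
  k=3: a=6, p=598, q=45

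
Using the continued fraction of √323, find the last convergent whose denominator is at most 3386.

23274/1295

√323 = [17; 1, 34, …] (period length 2).
Convergents:
  p_0/q_0 = 17/1
  p_1/q_1 = 18/1
  p_2/q_2 = 629/35
  p_3/q_3 = 647/36
  p_4/q_4 = 22627/1259
  p_5/q_5 = 23274/1295
  p_6/q_6 = 813943/45289
q_5 = 1295 ≤ 3386 < 45289 = q_6, so the answer is 23274/1295.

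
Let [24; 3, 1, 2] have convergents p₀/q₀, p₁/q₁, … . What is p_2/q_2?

Using pₖ = aₖpₖ₋₁ + pₖ₋₂, qₖ = aₖqₖ₋₁ + qₖ₋₂ (with p₋₁=1, p₋₂=0, q₋₁=0, q₋₂=1):
  k=0: a=24, p=24, q=1
  k=1: a=3, p=73, q=3
  k=2: a=1, p=97, q=4

97/4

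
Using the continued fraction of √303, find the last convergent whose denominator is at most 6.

87/5

√303 = [17; 2, 2, 5, 2, 2, 34, …] (period length 6).
Convergents:
  p_0/q_0 = 17/1
  p_1/q_1 = 35/2
  p_2/q_2 = 87/5
  p_3/q_3 = 470/27
q_2 = 5 ≤ 6 < 27 = q_3, so the answer is 87/5.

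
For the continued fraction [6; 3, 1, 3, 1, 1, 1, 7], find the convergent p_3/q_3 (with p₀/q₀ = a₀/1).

94/15

Using pₖ = aₖpₖ₋₁ + pₖ₋₂, qₖ = aₖqₖ₋₁ + qₖ₋₂ (with p₋₁=1, p₋₂=0, q₋₁=0, q₋₂=1):
  k=0: a=6, p=6, q=1
  k=1: a=3, p=19, q=3
  k=2: a=1, p=25, q=4
  k=3: a=3, p=94, q=15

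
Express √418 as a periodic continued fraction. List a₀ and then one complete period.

[20; 2, 4, 20, 4, 2, 40]

a₀ = ⌊√418⌋ = 20.
With m₀=0, d₀=1 and mₖ₊₁ = dₖaₖ − mₖ, dₖ₊₁ = (n − mₖ₊₁²)/dₖ, aₖ₊₁ = ⌊(a₀+mₖ₊₁)/dₖ₊₁⌋:
  k=1: m=20, d=18, a=2
  k=2: m=16, d=9, a=4
  k=3: m=20, d=2, a=20
  k=4: m=20, d=9, a=4
  k=5: m=16, d=18, a=2
  k=6: m=20, d=1, a=40
d=1 and a=2a₀=40 at k=6, so the next step gives (m, d) = (20, 18) again — its k=1 value — and the period has length 6.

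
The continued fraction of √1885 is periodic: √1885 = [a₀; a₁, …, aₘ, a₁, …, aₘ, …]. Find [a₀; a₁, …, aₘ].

a₀ = ⌊√1885⌋ = 43.
With m₀=0, d₀=1 and mₖ₊₁ = dₖaₖ − mₖ, dₖ₊₁ = (n − mₖ₊₁²)/dₖ, aₖ₊₁ = ⌊(a₀+mₖ₊₁)/dₖ₊₁⌋:
  k=1: m=43, d=36, a=2
  k=2: m=29, d=29, a=2
  k=3: m=29, d=36, a=2
  k=4: m=43, d=1, a=86
d=1 and a=2a₀=86 at k=4, so the next step gives (m, d) = (43, 36) again — its k=1 value — and the period has length 4.

[43; 2, 2, 2, 86]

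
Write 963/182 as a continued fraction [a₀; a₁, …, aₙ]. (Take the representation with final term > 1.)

963 = 5·182 + 53
182 = 3·53 + 23
53 = 2·23 + 7
23 = 3·7 + 2
7 = 3·2 + 1
2 = 2·1 + 0  (stop)
So 963/182 = [5; 3, 2, 3, 3, 2].

[5; 3, 2, 3, 3, 2]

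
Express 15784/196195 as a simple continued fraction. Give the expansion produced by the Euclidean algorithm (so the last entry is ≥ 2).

[0; 12, 2, 3, 14, 13, 12]

15784 = 0×196195 + 15784
196195 = 12×15784 + 6787
15784 = 2×6787 + 2210
6787 = 3×2210 + 157
2210 = 14×157 + 12
157 = 13×12 + 1
12 = 12×1 + 0  (stop)
So 15784/196195 = [0; 12, 2, 3, 14, 13, 12].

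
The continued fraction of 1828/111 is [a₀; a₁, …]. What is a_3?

1828 = 16·111 + 52   →  a_0 = 16
111 = 2·52 + 7   →  a_1 = 2
52 = 7·7 + 3   →  a_2 = 7
7 = 2·3 + 1   →  a_3 = 2

2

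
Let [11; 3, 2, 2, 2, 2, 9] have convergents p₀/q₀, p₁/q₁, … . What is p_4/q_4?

463/41

Using pₖ = aₖpₖ₋₁ + pₖ₋₂, qₖ = aₖqₖ₋₁ + qₖ₋₂ (with p₋₁=1, p₋₂=0, q₋₁=0, q₋₂=1):
  k=0: a=11, p=11, q=1
  k=1: a=3, p=34, q=3
  k=2: a=2, p=79, q=7
  k=3: a=2, p=192, q=17
  k=4: a=2, p=463, q=41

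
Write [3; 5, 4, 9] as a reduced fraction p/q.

Using pₖ = aₖpₖ₋₁ + pₖ₋₂ and qₖ = aₖqₖ₋₁ + qₖ₋₂:
  k=0: a=3, p=3, q=1
  k=1: a=5, p=16, q=5
  k=2: a=4, p=67, q=21
  k=3: a=9, p=619, q=194

619/194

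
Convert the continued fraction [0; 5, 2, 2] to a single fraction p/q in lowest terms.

Fold from the inside: start with 2/1.
  2 + 1/2 = 5/2
  5 + 2/5 = 27/5
  0 + 5/27 = 5/27

5/27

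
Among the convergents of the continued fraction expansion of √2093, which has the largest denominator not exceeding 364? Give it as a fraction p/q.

√2093 = [45; 1, 2, 1, 90, …] (period length 4).
Convergents:
  p_0/q_0 = 45/1
  p_1/q_1 = 46/1
  p_2/q_2 = 137/3
  p_3/q_3 = 183/4
  p_4/q_4 = 16607/363
  p_5/q_5 = 16790/367
q_4 = 363 ≤ 364 < 367 = q_5, so the answer is 16607/363.

16607/363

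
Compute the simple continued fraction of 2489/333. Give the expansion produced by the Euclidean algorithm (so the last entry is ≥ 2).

2489 = 7×333 + 158
333 = 2×158 + 17
158 = 9×17 + 5
17 = 3×5 + 2
5 = 2×2 + 1
2 = 2×1 + 0  (stop)
So 2489/333 = [7; 2, 9, 3, 2, 2].

[7; 2, 9, 3, 2, 2]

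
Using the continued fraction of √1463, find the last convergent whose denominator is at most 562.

11666/305

√1463 = [38; 4, 76, …] (period length 2).
Convergents:
  p_0/q_0 = 38/1
  p_1/q_1 = 153/4
  p_2/q_2 = 11666/305
  p_3/q_3 = 46817/1224
q_2 = 305 ≤ 562 < 1224 = q_3, so the answer is 11666/305.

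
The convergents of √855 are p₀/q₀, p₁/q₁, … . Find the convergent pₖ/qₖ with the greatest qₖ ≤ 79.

731/25

√855 = [29; 4, 6, 4, 58, …] (period length 4).
Convergents:
  p_0/q_0 = 29/1
  p_1/q_1 = 117/4
  p_2/q_2 = 731/25
  p_3/q_3 = 3041/104
q_2 = 25 ≤ 79 < 104 = q_3, so the answer is 731/25.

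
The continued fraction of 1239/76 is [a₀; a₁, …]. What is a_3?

3

1239 = 16·76 + 23   →  a_0 = 16
76 = 3·23 + 7   →  a_1 = 3
23 = 3·7 + 2   →  a_2 = 3
7 = 3·2 + 1   →  a_3 = 3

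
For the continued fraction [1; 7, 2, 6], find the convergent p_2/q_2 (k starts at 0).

Using pₖ = aₖpₖ₋₁ + pₖ₋₂, qₖ = aₖqₖ₋₁ + qₖ₋₂ (with p₋₁=1, p₋₂=0, q₋₁=0, q₋₂=1):
  k=0: a=1, p=1, q=1
  k=1: a=7, p=8, q=7
  k=2: a=2, p=17, q=15

17/15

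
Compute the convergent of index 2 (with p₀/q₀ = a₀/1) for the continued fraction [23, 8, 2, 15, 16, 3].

393/17

Using pₖ = aₖpₖ₋₁ + pₖ₋₂, qₖ = aₖqₖ₋₁ + qₖ₋₂ (with p₋₁=1, p₋₂=0, q₋₁=0, q₋₂=1):
  k=0: a=23, p=23, q=1
  k=1: a=8, p=185, q=8
  k=2: a=2, p=393, q=17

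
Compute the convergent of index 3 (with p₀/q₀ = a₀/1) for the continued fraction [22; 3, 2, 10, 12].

Using pₖ = aₖpₖ₋₁ + pₖ₋₂, qₖ = aₖqₖ₋₁ + qₖ₋₂ (with p₋₁=1, p₋₂=0, q₋₁=0, q₋₂=1):
  k=0: a=22, p=22, q=1
  k=1: a=3, p=67, q=3
  k=2: a=2, p=156, q=7
  k=3: a=10, p=1627, q=73

1627/73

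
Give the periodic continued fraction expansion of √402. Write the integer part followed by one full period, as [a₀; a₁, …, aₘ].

a₀ = ⌊√402⌋ = 20.
With m₀=0, d₀=1 and mₖ₊₁ = dₖaₖ − mₖ, dₖ₊₁ = (n − mₖ₊₁²)/dₖ, aₖ₊₁ = ⌊(a₀+mₖ₊₁)/dₖ₊₁⌋:
  k=1: m=20, d=2, a=20
  k=2: m=20, d=1, a=40
d=1 and a=2a₀=40 at k=2, so the next step gives (m, d) = (20, 2) again — its k=1 value — and the period has length 2.

[20; 20, 40]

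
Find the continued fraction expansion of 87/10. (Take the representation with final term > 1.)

87 = 8*10 + 7
10 = 1*7 + 3
7 = 2*3 + 1
3 = 3*1 + 0  (stop)
So 87/10 = [8; 1, 2, 3].

[8; 1, 2, 3]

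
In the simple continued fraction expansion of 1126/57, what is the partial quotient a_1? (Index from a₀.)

1

1126 = 19·57 + 43   →  a_0 = 19
57 = 1·43 + 14   →  a_1 = 1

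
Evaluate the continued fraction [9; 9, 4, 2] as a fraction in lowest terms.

Using pₖ = aₖpₖ₋₁ + pₖ₋₂ and qₖ = aₖqₖ₋₁ + qₖ₋₂:
  k=0: a=9, p=9, q=1
  k=1: a=9, p=82, q=9
  k=2: a=4, p=337, q=37
  k=3: a=2, p=756, q=83

756/83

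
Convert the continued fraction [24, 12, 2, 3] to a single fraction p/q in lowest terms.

2095/87

Fold from the inside: start with 3/1.
  2 + 1/3 = 7/3
  12 + 3/7 = 87/7
  24 + 7/87 = 2095/87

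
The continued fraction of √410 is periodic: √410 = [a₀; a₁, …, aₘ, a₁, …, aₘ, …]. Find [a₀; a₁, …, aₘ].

a₀ = ⌊√410⌋ = 20.
With m₀=0, d₀=1 and mₖ₊₁ = dₖaₖ − mₖ, dₖ₊₁ = (n − mₖ₊₁²)/dₖ, aₖ₊₁ = ⌊(a₀+mₖ₊₁)/dₖ₊₁⌋:
  k=1: m=20, d=10, a=4
  k=2: m=20, d=1, a=40
d=1 and a=2a₀=40 at k=2, so the next step gives (m, d) = (20, 10) again — its k=1 value — and the period has length 2.

[20; 4, 40]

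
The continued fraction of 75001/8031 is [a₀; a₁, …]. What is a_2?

75001 = 9·8031 + 2722   →  a_0 = 9
8031 = 2·2722 + 2587   →  a_1 = 2
2722 = 1·2587 + 135   →  a_2 = 1

1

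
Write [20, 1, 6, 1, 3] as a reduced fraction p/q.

Fold from the inside: start with 3/1.
  1 + 1/3 = 4/3
  6 + 3/4 = 27/4
  1 + 4/27 = 31/27
  20 + 27/31 = 647/31

647/31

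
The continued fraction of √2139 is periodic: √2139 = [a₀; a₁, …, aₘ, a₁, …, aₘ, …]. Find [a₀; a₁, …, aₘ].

a₀ = ⌊√2139⌋ = 46.

[46; 4, 92]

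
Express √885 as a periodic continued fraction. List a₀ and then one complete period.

[29; 1, 2, 1, 58]

a₀ = ⌊√885⌋ = 29.
With m₀=0, d₀=1 and mₖ₊₁ = dₖaₖ − mₖ, dₖ₊₁ = (n − mₖ₊₁²)/dₖ, aₖ₊₁ = ⌊(a₀+mₖ₊₁)/dₖ₊₁⌋:
  k=1: m=29, d=44, a=1
  k=2: m=15, d=15, a=2
  k=3: m=15, d=44, a=1
  k=4: m=29, d=1, a=58
d=1 and a=2a₀=58 at k=4, so the next step gives (m, d) = (29, 44) again — its k=1 value — and the period has length 4.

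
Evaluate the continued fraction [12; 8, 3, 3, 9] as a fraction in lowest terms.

9357/772

Using pₖ = aₖpₖ₋₁ + pₖ₋₂ and qₖ = aₖqₖ₋₁ + qₖ₋₂:
  k=0: a=12, p=12, q=1
  k=1: a=8, p=97, q=8
  k=2: a=3, p=303, q=25
  k=3: a=3, p=1006, q=83
  k=4: a=9, p=9357, q=772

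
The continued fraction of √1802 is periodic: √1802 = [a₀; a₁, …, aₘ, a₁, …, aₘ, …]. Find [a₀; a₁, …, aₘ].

a₀ = ⌊√1802⌋ = 42.
With m₀=0, d₀=1 and mₖ₊₁ = dₖaₖ − mₖ, dₖ₊₁ = (n − mₖ₊₁²)/dₖ, aₖ₊₁ = ⌊(a₀+mₖ₊₁)/dₖ₊₁⌋:
  k=1: m=42, d=38, a=2
  k=2: m=34, d=17, a=4
  k=3: m=34, d=38, a=2
  k=4: m=42, d=1, a=84
d=1 and a=2a₀=84 at k=4, so the next step gives (m, d) = (42, 38) again — its k=1 value — and the period has length 4.

[42; 2, 4, 2, 84]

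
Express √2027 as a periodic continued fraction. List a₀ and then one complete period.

[45; 45, 90]

a₀ = ⌊√2027⌋ = 45.
With m₀=0, d₀=1 and mₖ₊₁ = dₖaₖ − mₖ, dₖ₊₁ = (n − mₖ₊₁²)/dₖ, aₖ₊₁ = ⌊(a₀+mₖ₊₁)/dₖ₊₁⌋:
  k=1: m=45, d=2, a=45
  k=2: m=45, d=1, a=90
d=1 and a=2a₀=90 at k=2, so the next step gives (m, d) = (45, 2) again — its k=1 value — and the period has length 2.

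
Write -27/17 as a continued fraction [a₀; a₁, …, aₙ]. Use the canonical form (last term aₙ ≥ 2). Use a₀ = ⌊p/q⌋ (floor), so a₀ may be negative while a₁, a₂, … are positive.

-27 = -2×17 + 7
17 = 2×7 + 3
7 = 2×3 + 1
3 = 3×1 + 0  (stop)
So -27/17 = [-2; 2, 2, 3].

[-2; 2, 2, 3]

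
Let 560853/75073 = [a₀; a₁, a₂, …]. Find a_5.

560853 = 7·75073 + 35342   →  a_0 = 7
75073 = 2·35342 + 4389   →  a_1 = 2
35342 = 8·4389 + 230   →  a_2 = 8
4389 = 19·230 + 19   →  a_3 = 19
230 = 12·19 + 2   →  a_4 = 12
19 = 9·2 + 1   →  a_5 = 9

9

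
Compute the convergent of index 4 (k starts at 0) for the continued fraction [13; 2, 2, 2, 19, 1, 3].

3126/233

Using pₖ = aₖpₖ₋₁ + pₖ₋₂, qₖ = aₖqₖ₋₁ + qₖ₋₂ (with p₋₁=1, p₋₂=0, q₋₁=0, q₋₂=1):
  k=0: a=13, p=13, q=1
  k=1: a=2, p=27, q=2
  k=2: a=2, p=67, q=5
  k=3: a=2, p=161, q=12
  k=4: a=19, p=3126, q=233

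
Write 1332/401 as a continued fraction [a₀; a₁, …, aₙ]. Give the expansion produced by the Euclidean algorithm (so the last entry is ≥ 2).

1332 = 3×401 + 129
401 = 3×129 + 14
129 = 9×14 + 3
14 = 4×3 + 2
3 = 1×2 + 1
2 = 2×1 + 0  (stop)
So 1332/401 = [3; 3, 9, 4, 1, 2].

[3; 3, 9, 4, 1, 2]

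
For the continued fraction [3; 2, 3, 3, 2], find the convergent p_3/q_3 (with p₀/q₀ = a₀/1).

Using pₖ = aₖpₖ₋₁ + pₖ₋₂, qₖ = aₖqₖ₋₁ + qₖ₋₂ (with p₋₁=1, p₋₂=0, q₋₁=0, q₋₂=1):
  k=0: a=3, p=3, q=1
  k=1: a=2, p=7, q=2
  k=2: a=3, p=24, q=7
  k=3: a=3, p=79, q=23

79/23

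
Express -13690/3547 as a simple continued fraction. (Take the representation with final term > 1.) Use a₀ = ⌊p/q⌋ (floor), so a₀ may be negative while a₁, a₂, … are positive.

[-4; 7, 8, 6, 10]

-13690 = -4×3547 + 498
3547 = 7×498 + 61
498 = 8×61 + 10
61 = 6×10 + 1
10 = 10×1 + 0  (stop)
So -13690/3547 = [-4; 7, 8, 6, 10].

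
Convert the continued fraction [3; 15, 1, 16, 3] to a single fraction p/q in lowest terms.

2539/829

Fold from the inside: start with 3/1.
  16 + 1/3 = 49/3
  1 + 3/49 = 52/49
  15 + 49/52 = 829/52
  3 + 52/829 = 2539/829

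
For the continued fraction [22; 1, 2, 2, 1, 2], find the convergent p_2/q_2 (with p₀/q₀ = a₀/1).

Using pₖ = aₖpₖ₋₁ + pₖ₋₂, qₖ = aₖqₖ₋₁ + qₖ₋₂ (with p₋₁=1, p₋₂=0, q₋₁=0, q₋₂=1):
  k=0: a=22, p=22, q=1
  k=1: a=1, p=23, q=1
  k=2: a=2, p=68, q=3

68/3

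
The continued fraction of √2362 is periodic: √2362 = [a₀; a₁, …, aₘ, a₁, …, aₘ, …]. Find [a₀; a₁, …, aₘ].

[48; 1, 1, 1, 1, 96]

a₀ = ⌊√2362⌋ = 48.
With m₀=0, d₀=1 and mₖ₊₁ = dₖaₖ − mₖ, dₖ₊₁ = (n − mₖ₊₁²)/dₖ, aₖ₊₁ = ⌊(a₀+mₖ₊₁)/dₖ₊₁⌋:
  k=1: m=48, d=58, a=1
  k=2: m=10, d=39, a=1
  k=3: m=29, d=39, a=1
  k=4: m=10, d=58, a=1
  k=5: m=48, d=1, a=96
d=1 and a=2a₀=96 at k=5, so the next step gives (m, d) = (48, 58) again — its k=1 value — and the period has length 5.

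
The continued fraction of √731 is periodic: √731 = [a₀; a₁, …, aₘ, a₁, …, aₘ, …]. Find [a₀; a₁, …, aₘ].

[27; 27, 54]

a₀ = ⌊√731⌋ = 27.
With m₀=0, d₀=1 and mₖ₊₁ = dₖaₖ − mₖ, dₖ₊₁ = (n − mₖ₊₁²)/dₖ, aₖ₊₁ = ⌊(a₀+mₖ₊₁)/dₖ₊₁⌋:
  k=1: m=27, d=2, a=27
  k=2: m=27, d=1, a=54
d=1 and a=2a₀=54 at k=2, so the next step gives (m, d) = (27, 2) again — its k=1 value — and the period has length 2.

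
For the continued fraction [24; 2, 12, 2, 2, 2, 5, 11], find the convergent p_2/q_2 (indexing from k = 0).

612/25

Using pₖ = aₖpₖ₋₁ + pₖ₋₂, qₖ = aₖqₖ₋₁ + qₖ₋₂ (with p₋₁=1, p₋₂=0, q₋₁=0, q₋₂=1):
  k=0: a=24, p=24, q=1
  k=1: a=2, p=49, q=2
  k=2: a=12, p=612, q=25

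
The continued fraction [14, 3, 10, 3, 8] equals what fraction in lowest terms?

11444/799

Fold from the inside: start with 8/1.
  3 + 1/8 = 25/8
  10 + 8/25 = 258/25
  3 + 25/258 = 799/258
  14 + 258/799 = 11444/799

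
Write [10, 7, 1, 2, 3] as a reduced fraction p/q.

780/77

Fold from the inside: start with 3/1.
  2 + 1/3 = 7/3
  1 + 3/7 = 10/7
  7 + 7/10 = 77/10
  10 + 10/77 = 780/77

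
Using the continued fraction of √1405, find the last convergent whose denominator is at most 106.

2249/60

√1405 = [37; 2, 14, 2, 74, …] (period length 4).
Convergents:
  p_0/q_0 = 37/1
  p_1/q_1 = 75/2
  p_2/q_2 = 1087/29
  p_3/q_3 = 2249/60
  p_4/q_4 = 167513/4469
q_3 = 60 ≤ 106 < 4469 = q_4, so the answer is 2249/60.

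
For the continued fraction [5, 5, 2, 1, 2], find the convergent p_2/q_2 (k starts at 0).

57/11

Using pₖ = aₖpₖ₋₁ + pₖ₋₂, qₖ = aₖqₖ₋₁ + qₖ₋₂ (with p₋₁=1, p₋₂=0, q₋₁=0, q₋₂=1):
  k=0: a=5, p=5, q=1
  k=1: a=5, p=26, q=5
  k=2: a=2, p=57, q=11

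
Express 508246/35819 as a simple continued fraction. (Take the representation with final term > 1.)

[14; 5, 3, 1, 1, 7, 18, 7]

508246 = 14*35819 + 6780
35819 = 5*6780 + 1919
6780 = 3*1919 + 1023
1919 = 1*1023 + 896
1023 = 1*896 + 127
896 = 7*127 + 7
127 = 18*7 + 1
7 = 7*1 + 0  (stop)
So 508246/35819 = [14; 5, 3, 1, 1, 7, 18, 7].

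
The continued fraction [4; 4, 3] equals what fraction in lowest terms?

Using pₖ = aₖpₖ₋₁ + pₖ₋₂ and qₖ = aₖqₖ₋₁ + qₖ₋₂:
  k=0: a=4, p=4, q=1
  k=1: a=4, p=17, q=4
  k=2: a=3, p=55, q=13

55/13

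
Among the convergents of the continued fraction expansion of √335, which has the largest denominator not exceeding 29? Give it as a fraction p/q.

√335 = [18; 3, 3, 3, 36, …] (period length 4).
Convergents:
  p_0/q_0 = 18/1
  p_1/q_1 = 55/3
  p_2/q_2 = 183/10
  p_3/q_3 = 604/33
q_2 = 10 ≤ 29 < 33 = q_3, so the answer is 183/10.

183/10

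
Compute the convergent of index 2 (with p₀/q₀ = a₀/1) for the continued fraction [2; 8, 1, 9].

19/9

Using pₖ = aₖpₖ₋₁ + pₖ₋₂, qₖ = aₖqₖ₋₁ + qₖ₋₂ (with p₋₁=1, p₋₂=0, q₋₁=0, q₋₂=1):
  k=0: a=2, p=2, q=1
  k=1: a=8, p=17, q=8
  k=2: a=1, p=19, q=9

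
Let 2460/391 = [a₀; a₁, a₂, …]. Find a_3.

3

2460 = 6·391 + 114   →  a_0 = 6
391 = 3·114 + 49   →  a_1 = 3
114 = 2·49 + 16   →  a_2 = 2
49 = 3·16 + 1   →  a_3 = 3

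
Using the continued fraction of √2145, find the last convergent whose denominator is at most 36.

1621/35

√2145 = [46; 3, 5, 2, 5, 3, 92, …] (period length 6).
Convergents:
  p_0/q_0 = 46/1
  p_1/q_1 = 139/3
  p_2/q_2 = 741/16
  p_3/q_3 = 1621/35
  p_4/q_4 = 8846/191
q_3 = 35 ≤ 36 < 191 = q_4, so the answer is 1621/35.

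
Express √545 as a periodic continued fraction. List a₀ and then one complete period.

[23; 2, 1, 8, 1, 2, 46]

a₀ = ⌊√545⌋ = 23.
With m₀=0, d₀=1 and mₖ₊₁ = dₖaₖ − mₖ, dₖ₊₁ = (n − mₖ₊₁²)/dₖ, aₖ₊₁ = ⌊(a₀+mₖ₊₁)/dₖ₊₁⌋:
  k=1: m=23, d=16, a=2
  k=2: m=9, d=29, a=1
  k=3: m=20, d=5, a=8
  k=4: m=20, d=29, a=1
  k=5: m=9, d=16, a=2
  k=6: m=23, d=1, a=46
d=1 and a=2a₀=46 at k=6, so the next step gives (m, d) = (23, 16) again — its k=1 value — and the period has length 6.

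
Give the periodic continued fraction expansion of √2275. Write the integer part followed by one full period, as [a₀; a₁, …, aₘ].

a₀ = ⌊√2275⌋ = 47.
With m₀=0, d₀=1 and mₖ₊₁ = dₖaₖ − mₖ, dₖ₊₁ = (n − mₖ₊₁²)/dₖ, aₖ₊₁ = ⌊(a₀+mₖ₊₁)/dₖ₊₁⌋:
  k=1: m=47, d=66, a=1
  k=2: m=19, d=29, a=2
  k=3: m=39, d=26, a=3
  k=4: m=39, d=29, a=2
  k=5: m=19, d=66, a=1
  k=6: m=47, d=1, a=94
d=1 and a=2a₀=94 at k=6, so the next step gives (m, d) = (47, 66) again — its k=1 value — and the period has length 6.

[47; 1, 2, 3, 2, 1, 94]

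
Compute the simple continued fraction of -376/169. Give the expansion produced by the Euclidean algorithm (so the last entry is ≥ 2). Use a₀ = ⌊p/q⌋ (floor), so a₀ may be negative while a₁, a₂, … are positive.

-376 = -3·169 + 131
169 = 1·131 + 38
131 = 3·38 + 17
38 = 2·17 + 4
17 = 4·4 + 1
4 = 4·1 + 0  (stop)
So -376/169 = [-3; 1, 3, 2, 4, 4].

[-3; 1, 3, 2, 4, 4]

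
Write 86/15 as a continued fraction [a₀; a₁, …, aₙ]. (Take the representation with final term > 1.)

86 = 5*15 + 11
15 = 1*11 + 4
11 = 2*4 + 3
4 = 1*3 + 1
3 = 3*1 + 0  (stop)
So 86/15 = [5; 1, 2, 1, 3].

[5; 1, 2, 1, 3]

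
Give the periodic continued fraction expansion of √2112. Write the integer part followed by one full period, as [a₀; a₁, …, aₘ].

a₀ = ⌊√2112⌋ = 45.
With m₀=0, d₀=1 and mₖ₊₁ = dₖaₖ − mₖ, dₖ₊₁ = (n − mₖ₊₁²)/dₖ, aₖ₊₁ = ⌊(a₀+mₖ₊₁)/dₖ₊₁⌋:
  k=1: m=45, d=87, a=1
  k=2: m=42, d=4, a=21
  k=3: m=42, d=87, a=1
  k=4: m=45, d=1, a=90
d=1 and a=2a₀=90 at k=4, so the next step gives (m, d) = (45, 87) again — its k=1 value — and the period has length 4.

[45; 1, 21, 1, 90]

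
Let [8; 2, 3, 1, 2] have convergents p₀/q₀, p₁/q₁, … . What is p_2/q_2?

Using pₖ = aₖpₖ₋₁ + pₖ₋₂, qₖ = aₖqₖ₋₁ + qₖ₋₂ (with p₋₁=1, p₋₂=0, q₋₁=0, q₋₂=1):
  k=0: a=8, p=8, q=1
  k=1: a=2, p=17, q=2
  k=2: a=3, p=59, q=7

59/7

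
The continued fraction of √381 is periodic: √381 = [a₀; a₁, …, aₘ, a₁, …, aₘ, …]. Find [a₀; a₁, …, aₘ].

a₀ = ⌊√381⌋ = 19.

[19; 1, 1, 12, 1, 1, 38]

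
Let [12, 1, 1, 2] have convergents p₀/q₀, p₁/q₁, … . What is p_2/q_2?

25/2

Using pₖ = aₖpₖ₋₁ + pₖ₋₂, qₖ = aₖqₖ₋₁ + qₖ₋₂ (with p₋₁=1, p₋₂=0, q₋₁=0, q₋₂=1):
  k=0: a=12, p=12, q=1
  k=1: a=1, p=13, q=1
  k=2: a=1, p=25, q=2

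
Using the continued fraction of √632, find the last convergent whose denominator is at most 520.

√632 = [25; 7, 6, 7, 50, …] (period length 4).
Convergents:
  p_0/q_0 = 25/1
  p_1/q_1 = 176/7
  p_2/q_2 = 1081/43
  p_3/q_3 = 7743/308
  p_4/q_4 = 388231/15443
q_3 = 308 ≤ 520 < 15443 = q_4, so the answer is 7743/308.

7743/308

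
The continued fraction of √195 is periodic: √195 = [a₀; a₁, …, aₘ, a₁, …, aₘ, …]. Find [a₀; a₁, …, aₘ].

[13; 1, 26]

a₀ = ⌊√195⌋ = 13.
With m₀=0, d₀=1 and mₖ₊₁ = dₖaₖ − mₖ, dₖ₊₁ = (n − mₖ₊₁²)/dₖ, aₖ₊₁ = ⌊(a₀+mₖ₊₁)/dₖ₊₁⌋:
  k=1: m=13, d=26, a=1
  k=2: m=13, d=1, a=26
d=1 and a=2a₀=26 at k=2, so the next step gives (m, d) = (13, 26) again — its k=1 value — and the period has length 2.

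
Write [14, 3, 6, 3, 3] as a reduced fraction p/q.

Using pₖ = aₖpₖ₋₁ + pₖ₋₂ and qₖ = aₖqₖ₋₁ + qₖ₋₂:
  k=0: a=14, p=14, q=1
  k=1: a=3, p=43, q=3
  k=2: a=6, p=272, q=19
  k=3: a=3, p=859, q=60
  k=4: a=3, p=2849, q=199

2849/199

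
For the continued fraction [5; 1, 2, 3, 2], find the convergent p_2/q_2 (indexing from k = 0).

17/3

Using pₖ = aₖpₖ₋₁ + pₖ₋₂, qₖ = aₖqₖ₋₁ + qₖ₋₂ (with p₋₁=1, p₋₂=0, q₋₁=0, q₋₂=1):
  k=0: a=5, p=5, q=1
  k=1: a=1, p=6, q=1
  k=2: a=2, p=17, q=3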